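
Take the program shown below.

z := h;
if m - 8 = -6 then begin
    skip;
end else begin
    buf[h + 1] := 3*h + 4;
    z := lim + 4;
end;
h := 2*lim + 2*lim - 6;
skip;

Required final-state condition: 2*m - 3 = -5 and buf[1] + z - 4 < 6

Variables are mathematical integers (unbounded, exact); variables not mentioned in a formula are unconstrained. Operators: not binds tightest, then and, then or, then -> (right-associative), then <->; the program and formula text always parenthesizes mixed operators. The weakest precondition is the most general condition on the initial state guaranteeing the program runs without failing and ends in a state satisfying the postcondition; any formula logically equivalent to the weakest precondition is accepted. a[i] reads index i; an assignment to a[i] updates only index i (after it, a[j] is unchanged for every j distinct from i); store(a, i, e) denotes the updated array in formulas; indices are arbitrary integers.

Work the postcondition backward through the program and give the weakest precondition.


Working backward. After the program, the postcondition 2*m - 3 = -5 and buf[1] + z - 4 < 6 must hold; in canonical form it is 2*m = -2 and buf[1] + z < 10.
Before skip: 2*m = -2 and buf[1] + z < 10
Before h := 2*lim + 2*lim - 6: 2*m = -2 and buf[1] + z < 10
Then branch requires 2*m = -2 and buf[1] + z < 10; else branch requires 2*m = -2 and store(buf, h + 1, 3*h + 4)[1] + lim < 6.
Before the if: (m = 2 -> (2*m = -2 and buf[1] + z < 10)) and ((not (m = 2)) -> (2*m = -2 and store(buf, h + 1, 3*h + 4)[1] + lim < 6))
Before z := h: (m = 2 -> (2*m = -2 and buf[1] + h < 10)) and ((not (m = 2)) -> (2*m = -2 and store(buf, h + 1, 3*h + 4)[1] + lim < 6))
Answer: WP = (m = 2 -> (2*m = -2 and buf[1] + h < 10)) and ((not (m = 2)) -> (2*m = -2 and store(buf, h + 1, 3*h + 4)[1] + lim < 6))


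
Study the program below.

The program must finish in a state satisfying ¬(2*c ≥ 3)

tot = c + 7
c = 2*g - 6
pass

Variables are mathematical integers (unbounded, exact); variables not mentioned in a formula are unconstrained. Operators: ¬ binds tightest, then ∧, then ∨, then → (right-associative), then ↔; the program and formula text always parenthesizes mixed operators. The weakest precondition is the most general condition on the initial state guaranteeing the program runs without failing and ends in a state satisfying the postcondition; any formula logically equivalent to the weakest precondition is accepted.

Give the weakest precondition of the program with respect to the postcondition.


Working backward. After the program, ¬(2*c ≥ 3) must hold.
Before skip: ¬(2*c ≥ 3)
Before c := 2*g - 6: ¬(4*g ≥ 15)
Before tot := c + 7: ¬(4*g ≥ 15)
Answer: WP = ¬(4*g ≥ 15)


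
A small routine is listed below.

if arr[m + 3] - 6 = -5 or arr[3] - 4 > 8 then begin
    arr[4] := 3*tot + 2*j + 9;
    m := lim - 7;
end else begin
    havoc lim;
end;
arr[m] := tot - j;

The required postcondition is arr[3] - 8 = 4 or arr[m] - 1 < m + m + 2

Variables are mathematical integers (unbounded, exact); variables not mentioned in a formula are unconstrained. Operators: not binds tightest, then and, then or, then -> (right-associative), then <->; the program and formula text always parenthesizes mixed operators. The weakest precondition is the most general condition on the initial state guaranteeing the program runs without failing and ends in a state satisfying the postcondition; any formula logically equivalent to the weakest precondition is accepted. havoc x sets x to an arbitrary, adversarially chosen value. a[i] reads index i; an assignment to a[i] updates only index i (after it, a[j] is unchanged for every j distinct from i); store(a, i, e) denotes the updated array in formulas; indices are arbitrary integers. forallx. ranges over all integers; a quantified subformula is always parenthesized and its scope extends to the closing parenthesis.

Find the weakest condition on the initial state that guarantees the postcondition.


Working backward. After the program, the postcondition arr[3] - 8 = 4 or arr[m] - 1 < m + m + 2 must hold; in canonical form it is arr[3] = 12 or arr[m] < 2*m + 3.
Before arr[m] := tot - j: store(arr, m, -j + tot)[3] = 12 or store(arr, m, -j + tot)[m] < 2*m + 3
Then branch requires store(store(arr, 4, 2*j + 3*tot + 9), lim - 7, -j + tot)[3] = 12 or store(store(arr, 4, 2*j + 3*tot + 9), lim - 7, -j + tot)[lim - 7] < 2*lim - 11; else branch requires store(arr, m, -j + tot)[3] = 12 or store(arr, m, -j + tot)[m] < 2*m + 3.
Before the if: ((arr[m + 3] = 1 or arr[3] > 12) -> (store(store(arr, 4, 2*j + 3*tot + 9), lim - 7, -j + tot)[3] = 12 or store(store(arr, 4, 2*j + 3*tot + 9), lim - 7, -j + tot)[lim - 7] < 2*lim - 11)) and ((not (arr[m + 3] = 1 or arr[3] > 12)) -> (store(arr, m, -j + tot)[3] = 12 or store(arr, m, -j + tot)[m] < 2*m + 3))
Answer: WP = ((arr[m + 3] = 1 or arr[3] > 12) -> (store(store(arr, 4, 2*j + 3*tot + 9), lim - 7, -j + tot)[3] = 12 or store(store(arr, 4, 2*j + 3*tot + 9), lim - 7, -j + tot)[lim - 7] < 2*lim - 11)) and ((not (arr[m + 3] = 1 or arr[3] > 12)) -> (store(arr, m, -j + tot)[3] = 12 or store(arr, m, -j + tot)[m] < 2*m + 3))


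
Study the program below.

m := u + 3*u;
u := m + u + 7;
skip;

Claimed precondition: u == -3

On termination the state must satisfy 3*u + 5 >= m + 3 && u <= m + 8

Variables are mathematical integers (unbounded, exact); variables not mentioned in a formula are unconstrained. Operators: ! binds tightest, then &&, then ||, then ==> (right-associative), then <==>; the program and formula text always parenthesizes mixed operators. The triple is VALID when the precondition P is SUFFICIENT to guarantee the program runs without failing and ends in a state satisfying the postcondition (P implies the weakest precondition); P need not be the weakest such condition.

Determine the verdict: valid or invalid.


Working backward. After the program, the postcondition 3*u + 5 >= m + 3 && u <= m + 8 must hold; in canonical form it is 3*u >= m - 2 && u <= m + 8.
Before skip: 3*u >= m - 2 && u <= m + 8
Before u := m + u + 7: 2*m + 3*u >= -23 && u <= 1
Before m := u + 3*u: 11*u >= -23 && u <= 1
The weakest precondition is 11*u >= -23 && u <= 1.
Check whether u == -3 implies it.
Countermodel: at the initial state u = -3, the precondition holds but the weakest precondition fails.
Answer: invalid


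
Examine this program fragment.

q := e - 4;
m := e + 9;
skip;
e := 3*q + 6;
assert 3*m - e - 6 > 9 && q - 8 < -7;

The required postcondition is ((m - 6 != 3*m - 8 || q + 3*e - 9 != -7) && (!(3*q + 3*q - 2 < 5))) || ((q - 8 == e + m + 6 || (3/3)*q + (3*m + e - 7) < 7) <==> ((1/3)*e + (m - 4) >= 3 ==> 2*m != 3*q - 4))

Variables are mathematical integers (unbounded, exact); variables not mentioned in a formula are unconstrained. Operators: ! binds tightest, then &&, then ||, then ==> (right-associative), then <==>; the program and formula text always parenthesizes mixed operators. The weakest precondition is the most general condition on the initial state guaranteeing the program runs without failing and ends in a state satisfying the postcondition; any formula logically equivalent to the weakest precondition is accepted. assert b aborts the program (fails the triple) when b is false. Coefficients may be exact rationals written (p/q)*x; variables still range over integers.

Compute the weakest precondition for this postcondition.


Working backward. After the program, the postcondition ((m - 6 != 3*m - 8 || q + 3*e - 9 != -7) && (!(3*q + 3*q - 2 < 5))) || ((q - 8 == e + m + 6 || (3/3)*q + (3*m + e - 7) < 7) <==> ((1/3)*e + (m - 4) >= 3 ==> 2*m != 3*q - 4)) must hold; in canonical form it is ((2*m != 2 || 3*e + q != 2) && (!(6*q < 7))) || ((q == e + m + 14 || e + 3*m + q < 14) <==> ((1/3)*e + m >= 7 ==> 2*m != 3*q - 4)).
Before assert 3*m - e - 6 > 9 && q - 8 < -7: 3*m > e + 15 && q < 1 && (((2*m != 2 || 3*e + q != 2) && (!(6*q < 7))) || ((q == e + m + 14 || e + 3*m + q < 14) <==> ((1/3)*e + m >= 7 ==> 2*m != 3*q - 4)))
Before e := 3*q + 6: 3*m > 3*q + 21 && q < 1 && (((2*m != 2 || 10*q != -16) && (!(6*q < 7))) || ((m + 2*q == -20 || 3*m + 4*q < 8) <==> (m + q >= 5 ==> 2*m != 3*q - 4)))
Before skip: 3*m > 3*q + 21 && q < 1 && (((2*m != 2 || 10*q != -16) && (!(6*q < 7))) || ((m + 2*q == -20 || 3*m + 4*q < 8) <==> (m + q >= 5 ==> 2*m != 3*q - 4)))
Before m := e + 9: 3*e > 3*q - 6 && q < 1 && (((2*e != -16 || 10*q != -16) && (!(6*q < 7))) || ((e + 2*q == -29 || 3*e + 4*q < -19) <==> (e + q >= -4 ==> 2*e != 3*q - 22)))
Before q := e - 4: e < 5 && (((2*e != -16 || 10*e != 24) && (!(6*e < 31))) || ((3*e == -21 || 7*e < -3) <==> (2*e >= 0 ==> e != 34)))
Answer: WP = e < 5 && (((2*e != -16 || 10*e != 24) && (!(6*e < 31))) || ((3*e == -21 || 7*e < -3) <==> (2*e >= 0 ==> e != 34)))


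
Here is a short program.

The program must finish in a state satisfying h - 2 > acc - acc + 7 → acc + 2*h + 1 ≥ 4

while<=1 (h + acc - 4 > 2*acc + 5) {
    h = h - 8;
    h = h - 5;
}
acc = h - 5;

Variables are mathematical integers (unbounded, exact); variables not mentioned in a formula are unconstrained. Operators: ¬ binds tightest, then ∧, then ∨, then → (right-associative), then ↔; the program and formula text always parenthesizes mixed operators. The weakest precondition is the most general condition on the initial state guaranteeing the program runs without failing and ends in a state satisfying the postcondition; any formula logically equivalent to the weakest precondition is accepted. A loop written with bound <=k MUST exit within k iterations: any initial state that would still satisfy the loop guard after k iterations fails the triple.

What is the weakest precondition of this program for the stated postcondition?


Working backward. After the program, the postcondition h - 2 > acc - acc + 7 → acc + 2*h + 1 ≥ 4 must hold; in canonical form it is h > 9 → acc + 2*h ≥ 3.
Before acc := h - 5: h > 9 → 3*h ≥ 8
Before the loop (bound <=1), unroll the exhaustion recursion (WP_0 = exit-now case; WP_j = one more guarded iteration, up to j = 1):
  WP_0: (¬(h > acc + 9)) ∧ (h > 9 → 3*h ≥ 8)
  WP_1: (h > acc + 9 → ((¬(h > acc + 22)) ∧ (h > 22 → 3*h ≥ 47))) ∧ ((¬(h > acc + 9)) → (h > 9 → 3*h ≥ 8))
So before the loop: (h > acc + 9 → ((¬(h > acc + 22)) ∧ (h > 22 → 3*h ≥ 47))) ∧ ((¬(h > acc + 9)) → (h > 9 → 3*h ≥ 8))
Answer: WP = (h > acc + 9 → ((¬(h > acc + 22)) ∧ (h > 22 → 3*h ≥ 47))) ∧ ((¬(h > acc + 9)) → (h > 9 → 3*h ≥ 8))


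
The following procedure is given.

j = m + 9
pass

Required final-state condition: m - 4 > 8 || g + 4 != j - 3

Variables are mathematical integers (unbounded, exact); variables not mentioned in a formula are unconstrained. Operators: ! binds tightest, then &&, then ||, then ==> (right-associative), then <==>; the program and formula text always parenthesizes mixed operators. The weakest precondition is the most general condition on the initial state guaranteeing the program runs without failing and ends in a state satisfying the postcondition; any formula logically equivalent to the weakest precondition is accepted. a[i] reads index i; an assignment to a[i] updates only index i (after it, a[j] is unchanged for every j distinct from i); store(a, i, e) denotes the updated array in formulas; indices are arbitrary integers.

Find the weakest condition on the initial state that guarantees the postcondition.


Working backward. After the program, the postcondition m - 4 > 8 || g + 4 != j - 3 must hold; in canonical form it is m > 12 || g != j - 7.
Before skip: m > 12 || g != j - 7
Before j := m + 9: m > 12 || g != m + 2
Answer: WP = m > 12 || g != m + 2


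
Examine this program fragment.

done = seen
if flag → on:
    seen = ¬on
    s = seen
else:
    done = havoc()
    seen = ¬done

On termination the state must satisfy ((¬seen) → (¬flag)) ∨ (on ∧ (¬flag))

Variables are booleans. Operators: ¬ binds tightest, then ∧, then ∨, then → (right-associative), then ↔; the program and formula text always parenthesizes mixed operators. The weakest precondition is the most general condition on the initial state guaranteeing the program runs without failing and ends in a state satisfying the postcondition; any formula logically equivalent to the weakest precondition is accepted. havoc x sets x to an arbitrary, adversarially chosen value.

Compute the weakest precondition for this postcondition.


Working backward. After the program, ((¬seen) → (¬flag)) ∨ (on ∧ (¬flag)) must hold.
Then branch requires (on → (¬flag)) ∨ (on ∧ (¬flag)); else branch requires (¬flag) ∨ (on ∧ (¬flag)).
Before the if: ((flag → on) → ((on → (¬flag)) ∨ (on ∧ (¬flag)))) ∧ ((¬(flag → on)) → ((¬flag) ∨ (on ∧ (¬flag))))
Before done := seen: ((flag → on) → ((on → (¬flag)) ∨ (on ∧ (¬flag)))) ∧ ((¬(flag → on)) → ((¬flag) ∨ (on ∧ (¬flag))))
Answer: WP = ((flag → on) → ((on → (¬flag)) ∨ (on ∧ (¬flag)))) ∧ ((¬(flag → on)) → ((¬flag) ∨ (on ∧ (¬flag))))


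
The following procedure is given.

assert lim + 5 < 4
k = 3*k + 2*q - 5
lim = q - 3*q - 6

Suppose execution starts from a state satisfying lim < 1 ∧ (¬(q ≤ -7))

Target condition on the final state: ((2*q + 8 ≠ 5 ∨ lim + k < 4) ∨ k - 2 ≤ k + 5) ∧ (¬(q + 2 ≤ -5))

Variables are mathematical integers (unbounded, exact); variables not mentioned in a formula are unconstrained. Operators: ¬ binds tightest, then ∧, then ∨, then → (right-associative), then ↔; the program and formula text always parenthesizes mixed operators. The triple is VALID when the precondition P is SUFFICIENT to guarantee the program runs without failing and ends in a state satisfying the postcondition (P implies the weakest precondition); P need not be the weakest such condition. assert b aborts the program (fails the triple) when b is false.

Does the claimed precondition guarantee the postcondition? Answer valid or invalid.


Working backward. After the program, the postcondition ((2*q + 8 ≠ 5 ∨ lim + k < 4) ∨ k - 2 ≤ k + 5) ∧ (¬(q + 2 ≤ -5)) must hold; in canonical form it is ¬(q ≤ -7).
Before lim := q - 3*q - 6: ¬(q ≤ -7)
Before k := 3*k + 2*q - 5: ¬(q ≤ -7)
Before assert lim + 5 < 4: lim < -1 ∧ (¬(q ≤ -7))
The weakest precondition is lim < -1 ∧ (¬(q ≤ -7)).
Check whether lim < 1 ∧ (¬(q ≤ -7)) implies it.
Countermodel: at the initial state lim = -1, q = -6, the precondition holds but the weakest precondition fails.
Answer: invalid


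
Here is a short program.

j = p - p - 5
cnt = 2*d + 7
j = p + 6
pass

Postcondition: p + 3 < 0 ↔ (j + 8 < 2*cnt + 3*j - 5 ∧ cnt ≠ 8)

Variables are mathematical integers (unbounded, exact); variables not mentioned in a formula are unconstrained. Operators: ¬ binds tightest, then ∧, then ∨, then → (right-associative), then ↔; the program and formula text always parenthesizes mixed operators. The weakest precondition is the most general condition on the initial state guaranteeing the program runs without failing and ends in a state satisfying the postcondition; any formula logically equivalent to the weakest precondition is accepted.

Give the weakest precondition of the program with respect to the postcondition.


Working backward. After the program, the postcondition p + 3 < 0 ↔ (j + 8 < 2*cnt + 3*j - 5 ∧ cnt ≠ 8) must hold; in canonical form it is p < -3 ↔ (2*cnt + 2*j > 13 ∧ cnt ≠ 8).
Before skip: p < -3 ↔ (2*cnt + 2*j > 13 ∧ cnt ≠ 8)
Before j := p + 6: p < -3 ↔ (2*cnt + 2*p > 1 ∧ cnt ≠ 8)
Before cnt := 2*d + 7: p < -3 ↔ (4*d + 2*p > -13 ∧ 2*d ≠ 1)
Before j := p - p - 5: p < -3 ↔ (4*d + 2*p > -13 ∧ 2*d ≠ 1)
Answer: WP = p < -3 ↔ (4*d + 2*p > -13 ∧ 2*d ≠ 1)


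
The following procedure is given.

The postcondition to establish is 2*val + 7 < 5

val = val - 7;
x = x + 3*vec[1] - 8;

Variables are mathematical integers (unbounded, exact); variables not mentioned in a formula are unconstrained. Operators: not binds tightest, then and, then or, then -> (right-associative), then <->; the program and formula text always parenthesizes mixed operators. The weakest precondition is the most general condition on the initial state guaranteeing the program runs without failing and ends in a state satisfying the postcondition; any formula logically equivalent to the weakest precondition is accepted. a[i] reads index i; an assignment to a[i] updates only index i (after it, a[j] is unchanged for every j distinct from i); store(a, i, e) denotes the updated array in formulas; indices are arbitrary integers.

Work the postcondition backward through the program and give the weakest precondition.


Working backward. After the program, the postcondition 2*val + 7 < 5 must hold; in canonical form it is 2*val < -2.
Before x := x + 3*vec[1] - 8: 2*val < -2
Before val := val - 7: 2*val < 12
Answer: WP = 2*val < 12


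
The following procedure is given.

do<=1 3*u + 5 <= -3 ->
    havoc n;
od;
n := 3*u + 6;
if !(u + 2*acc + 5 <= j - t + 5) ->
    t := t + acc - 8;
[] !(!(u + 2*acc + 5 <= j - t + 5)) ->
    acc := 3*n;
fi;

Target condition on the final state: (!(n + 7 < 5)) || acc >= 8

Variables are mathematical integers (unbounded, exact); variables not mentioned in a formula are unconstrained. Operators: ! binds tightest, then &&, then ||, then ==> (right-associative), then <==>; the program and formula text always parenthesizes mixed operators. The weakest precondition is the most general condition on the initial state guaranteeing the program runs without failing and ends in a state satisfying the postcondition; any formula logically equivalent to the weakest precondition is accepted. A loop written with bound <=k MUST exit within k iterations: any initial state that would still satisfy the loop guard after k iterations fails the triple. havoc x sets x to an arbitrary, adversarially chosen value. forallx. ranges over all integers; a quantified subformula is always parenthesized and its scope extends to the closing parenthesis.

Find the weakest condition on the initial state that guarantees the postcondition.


Working backward. After the program, the postcondition (!(n + 7 < 5)) || acc >= 8 must hold; in canonical form it is (!(n < -2)) || acc >= 8.
Then branch requires (!(n < -2)) || acc >= 8; else branch requires (!(n < -2)) || 3*n >= 8.
Before the if: ((!(2*acc + t + u <= j)) ==> ((!(n < -2)) || acc >= 8)) && (2*acc + t + u <= j ==> ((!(n < -2)) || 3*n >= 8))
Before n := 3*u + 6: ((!(2*acc + t + u <= j)) ==> ((!(3*u < -8)) || acc >= 8)) && (2*acc + t + u <= j ==> ((!(3*u < -8)) || 9*u >= -10))
Before the loop (bound <=1), unroll the exhaustion recursion (WP_0 = exit-now case; WP_j = one more guarded iteration, up to j = 1):
  WP_0: (!(3*u <= -8)) && ((!(2*acc + t + u <= j)) ==> ((!(3*u < -8)) || acc >= 8)) && (2*acc + t + u <= j ==> ((!(3*u < -8)) || 9*u >= -10))
  WP_1: (3*u <= -8 ==> ((!(3*u <= -8)) && ((!(2*acc + t + u <= j)) ==> ((!(3*u < -8)) || acc >= 8)) && (2*acc + t + u <= j ==> ((!(3*u < -8)) || 9*u >= -10)))) && ((!(3*u <= -8)) ==> (((!(2*acc + t + u <= j)) ==> ((!(3*u < -8)) || acc >= 8)) && (2*acc + t + u <= j ==> ((!(3*u < -8)) || 9*u >= -10))))
So before the loop: (3*u <= -8 ==> ((!(3*u <= -8)) && ((!(2*acc + t + u <= j)) ==> ((!(3*u < -8)) || acc >= 8)) && (2*acc + t + u <= j ==> ((!(3*u < -8)) || 9*u >= -10)))) && ((!(3*u <= -8)) ==> (((!(2*acc + t + u <= j)) ==> ((!(3*u < -8)) || acc >= 8)) && (2*acc + t + u <= j ==> ((!(3*u < -8)) || 9*u >= -10))))
Answer: WP = (3*u <= -8 ==> ((!(3*u <= -8)) && ((!(2*acc + t + u <= j)) ==> ((!(3*u < -8)) || acc >= 8)) && (2*acc + t + u <= j ==> ((!(3*u < -8)) || 9*u >= -10)))) && ((!(3*u <= -8)) ==> (((!(2*acc + t + u <= j)) ==> ((!(3*u < -8)) || acc >= 8)) && (2*acc + t + u <= j ==> ((!(3*u < -8)) || 9*u >= -10))))


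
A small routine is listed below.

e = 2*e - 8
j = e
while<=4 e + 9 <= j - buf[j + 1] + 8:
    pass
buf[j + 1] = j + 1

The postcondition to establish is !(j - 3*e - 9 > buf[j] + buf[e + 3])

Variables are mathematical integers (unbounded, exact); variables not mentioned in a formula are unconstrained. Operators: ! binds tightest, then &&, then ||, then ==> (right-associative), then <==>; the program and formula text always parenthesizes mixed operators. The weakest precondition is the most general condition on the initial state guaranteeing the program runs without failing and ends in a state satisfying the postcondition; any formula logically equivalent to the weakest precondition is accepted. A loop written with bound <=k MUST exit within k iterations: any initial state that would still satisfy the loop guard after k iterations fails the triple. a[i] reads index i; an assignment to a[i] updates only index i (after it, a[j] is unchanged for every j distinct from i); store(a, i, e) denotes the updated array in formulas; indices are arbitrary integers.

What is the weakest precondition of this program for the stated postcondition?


Working backward. After the program, the postcondition !(j - 3*e - 9 > buf[j] + buf[e + 3]) must hold; in canonical form it is !(j > buf[e + 3] + buf[j] + 3*e + 9).
Before buf[j + 1] := j + 1: !(j > store(buf, j + 1, j + 1)[e + 3] + store(buf, j + 1, j + 1)[j] + 3*e + 9)
Before the loop (bound <=4), unroll the exhaustion recursion (WP_0 = exit-now case; WP_j = one more guarded iteration, up to j = 4):
  WP_0: (!(buf[j + 1] + e <= j - 1)) && (!(j > store(buf, j + 1, j + 1)[e + 3] + store(buf, j + 1, j + 1)[j] + 3*e + 9))
  WP_1: (buf[j + 1] + e <= j - 1 ==> ((!(buf[j + 1] + e <= j - 1)) && (!(j > store(buf, j + 1, j + 1)[e + 3] + store(buf, j + 1, j + 1)[j] + 3*e + 9)))) && ((!(buf[j + 1] + e <= j - 1)) ==> (!(j > store(buf, j + 1, j + 1)[e + 3] + store(buf, j + 1, j + 1)[j] + 3*e + 9)))
  WP_2: (buf[j + 1] + e <= j - 1 ==> ((buf[j + 1] + e <= j - 1 ==> ((!(buf[j + 1] + e <= j - 1)) && (!(j > store(buf, j + 1, j + 1)[e + 3] + store(buf, j + 1, j + 1)[j] + 3*e + 9)))) && ((!(buf[j + 1] + e <= j - 1)) ==> (!(j > store(buf, j + 1, j + 1)[e + 3] + store(buf, j + 1, j + 1)[j] + 3*e + 9))))) && ((!(buf[j + 1] + e <= j - 1)) ==> (!(j > store(buf, j + 1, j + 1)[e + 3] + store(buf, j + 1, j + 1)[j] + 3*e + 9)))
  WP_3: (buf[j + 1] + e <= j - 1 ==> ((buf[j + 1] + e <= j - 1 ==> ((buf[j + 1] + e <= j - 1 ==> ((!(buf[j + 1] + e <= j - 1)) && (!(j > store(buf, j + 1, j + 1)[e + 3] + store(buf, j + 1, j + 1)[j] + 3*e + 9)))) && ((!(buf[j + 1] + e <= j - 1)) ==> (!(j > store(buf, j + 1, j + 1)[e + 3] + store(buf, j + 1, j + 1)[j] + 3*e + 9))))) && ((!(buf[j + 1] + e <= j - 1)) ==> (!(j > store(buf, j + 1, j + 1)[e + 3] + store(buf, j + 1, j + 1)[j] + 3*e + 9))))) && ((!(buf[j + 1] + e <= j - 1)) ==> (!(j > store(buf, j + 1, j + 1)[e + 3] + store(buf, j + 1, j + 1)[j] + 3*e + 9)))
  WP_4: (buf[j + 1] + e <= j - 1 ==> ((buf[j + 1] + e <= j - 1 ==> ((buf[j + 1] + e <= j - 1 ==> ((buf[j + 1] + e <= j - 1 ==> ((!(buf[j + 1] + e <= j - 1)) && (!(j > store(buf, j + 1, j + 1)[e + 3] + store(buf, j + 1, j + 1)[j] + 3*e + 9)))) && ((!(buf[j + 1] + e <= j - 1)) ==> (!(j > store(buf, j + 1, j + 1)[e + 3] + store(buf, j + 1, j + 1)[j] + 3*e + 9))))) && ((!(buf[j + 1] + e <= j - 1)) ==> (!(j > store(buf, j + 1, j + 1)[e + 3] + store(buf, j + 1, j + 1)[j] + 3*e + 9))))) && ((!(buf[j + 1] + e <= j - 1)) ==> (!(j > store(buf, j + 1, j + 1)[e + 3] + store(buf, j + 1, j + 1)[j] + 3*e + 9))))) && ((!(buf[j + 1] + e <= j - 1)) ==> (!(j > store(buf, j + 1, j + 1)[e + 3] + store(buf, j + 1, j + 1)[j] + 3*e + 9)))
So before the loop: (buf[j + 1] + e <= j - 1 ==> ((buf[j + 1] + e <= j - 1 ==> ((buf[j + 1] + e <= j - 1 ==> ((buf[j + 1] + e <= j - 1 ==> ((!(buf[j + 1] + e <= j - 1)) && (!(j > store(buf, j + 1, j + 1)[e + 3] + store(buf, j + 1, j + 1)[j] + 3*e + 9)))) && ((!(buf[j + 1] + e <= j - 1)) ==> (!(j > store(buf, j + 1, j + 1)[e + 3] + store(buf, j + 1, j + 1)[j] + 3*e + 9))))) && ((!(buf[j + 1] + e <= j - 1)) ==> (!(j > store(buf, j + 1, j + 1)[e + 3] + store(buf, j + 1, j + 1)[j] + 3*e + 9))))) && ((!(buf[j + 1] + e <= j - 1)) ==> (!(j > store(buf, j + 1, j + 1)[e + 3] + store(buf, j + 1, j + 1)[j] + 3*e + 9))))) && ((!(buf[j + 1] + e <= j - 1)) ==> (!(j > store(buf, j + 1, j + 1)[e + 3] + store(buf, j + 1, j + 1)[j] + 3*e + 9)))
Before j := e: (buf[e + 1] <= -1 ==> ((buf[e + 1] <= -1 ==> ((buf[e + 1] <= -1 ==> ((buf[e + 1] <= -1 ==> ((!(buf[e + 1] <= -1)) && (!(store(buf, e + 1, e + 1)[e + 3] + store(buf, e + 1, e + 1)[e] + 2*e < -9)))) && ((!(buf[e + 1] <= -1)) ==> (!(store(buf, e + 1, e + 1)[e + 3] + store(buf, e + 1, e + 1)[e] + 2*e < -9))))) && ((!(buf[e + 1] <= -1)) ==> (!(store(buf, e + 1, e + 1)[e + 3] + store(buf, e + 1, e + 1)[e] + 2*e < -9))))) && ((!(buf[e + 1] <= -1)) ==> (!(store(buf, e + 1, e + 1)[e + 3] + store(buf, e + 1, e + 1)[e] + 2*e < -9))))) && ((!(buf[e + 1] <= -1)) ==> (!(store(buf, e + 1, e + 1)[e + 3] + store(buf, e + 1, e + 1)[e] + 2*e < -9)))
Before e := 2*e - 8: (buf[2*e - 7] <= -1 ==> ((buf[2*e - 7] <= -1 ==> ((buf[2*e - 7] <= -1 ==> ((buf[2*e - 7] <= -1 ==> ((!(buf[2*e - 7] <= -1)) && (!(store(buf, 2*e - 7, 2*e - 7)[2*e - 5] + store(buf, 2*e - 7, 2*e - 7)[2*e - 8] + 4*e < 7)))) && ((!(buf[2*e - 7] <= -1)) ==> (!(store(buf, 2*e - 7, 2*e - 7)[2*e - 5] + store(buf, 2*e - 7, 2*e - 7)[2*e - 8] + 4*e < 7))))) && ((!(buf[2*e - 7] <= -1)) ==> (!(store(buf, 2*e - 7, 2*e - 7)[2*e - 5] + store(buf, 2*e - 7, 2*e - 7)[2*e - 8] + 4*e < 7))))) && ((!(buf[2*e - 7] <= -1)) ==> (!(store(buf, 2*e - 7, 2*e - 7)[2*e - 5] + store(buf, 2*e - 7, 2*e - 7)[2*e - 8] + 4*e < 7))))) && ((!(buf[2*e - 7] <= -1)) ==> (!(store(buf, 2*e - 7, 2*e - 7)[2*e - 5] + store(buf, 2*e - 7, 2*e - 7)[2*e - 8] + 4*e < 7)))
Answer: WP = (buf[2*e - 7] <= -1 ==> ((buf[2*e - 7] <= -1 ==> ((buf[2*e - 7] <= -1 ==> ((buf[2*e - 7] <= -1 ==> ((!(buf[2*e - 7] <= -1)) && (!(store(buf, 2*e - 7, 2*e - 7)[2*e - 5] + store(buf, 2*e - 7, 2*e - 7)[2*e - 8] + 4*e < 7)))) && ((!(buf[2*e - 7] <= -1)) ==> (!(store(buf, 2*e - 7, 2*e - 7)[2*e - 5] + store(buf, 2*e - 7, 2*e - 7)[2*e - 8] + 4*e < 7))))) && ((!(buf[2*e - 7] <= -1)) ==> (!(store(buf, 2*e - 7, 2*e - 7)[2*e - 5] + store(buf, 2*e - 7, 2*e - 7)[2*e - 8] + 4*e < 7))))) && ((!(buf[2*e - 7] <= -1)) ==> (!(store(buf, 2*e - 7, 2*e - 7)[2*e - 5] + store(buf, 2*e - 7, 2*e - 7)[2*e - 8] + 4*e < 7))))) && ((!(buf[2*e - 7] <= -1)) ==> (!(store(buf, 2*e - 7, 2*e - 7)[2*e - 5] + store(buf, 2*e - 7, 2*e - 7)[2*e - 8] + 4*e < 7)))


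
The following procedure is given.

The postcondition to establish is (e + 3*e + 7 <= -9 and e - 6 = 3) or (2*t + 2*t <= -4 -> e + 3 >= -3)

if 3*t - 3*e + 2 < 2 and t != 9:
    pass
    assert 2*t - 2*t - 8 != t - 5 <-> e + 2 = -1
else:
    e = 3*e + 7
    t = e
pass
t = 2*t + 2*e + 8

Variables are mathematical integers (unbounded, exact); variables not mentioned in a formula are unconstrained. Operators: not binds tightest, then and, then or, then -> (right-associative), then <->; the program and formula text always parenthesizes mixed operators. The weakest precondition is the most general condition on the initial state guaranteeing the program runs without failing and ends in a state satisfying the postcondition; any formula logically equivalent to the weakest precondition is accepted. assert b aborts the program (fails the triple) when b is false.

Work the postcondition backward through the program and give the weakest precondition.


Working backward. After the program, the postcondition (e + 3*e + 7 <= -9 and e - 6 = 3) or (2*t + 2*t <= -4 -> e + 3 >= -3) must hold; in canonical form it is (4*e <= -16 and e = 9) or (4*t <= -4 -> e >= -6).
Before t := 2*t + 2*e + 8: (4*e <= -16 and e = 9) or (8*e + 8*t <= -36 -> e >= -6)
Before skip: (4*e <= -16 and e = 9) or (8*e + 8*t <= -36 -> e >= -6)
Then branch requires (t != -3 <-> e = -3) and ((4*e <= -16 and e = 9) or (8*e + 8*t <= -36 -> e >= -6)); else branch requires (12*e <= -44 and 3*e = 2) or (48*e <= -148 -> 3*e >= -13).
Before the if: ((3*t < 3*e and t != 9) -> ((t != -3 <-> e = -3) and ((4*e <= -16 and e = 9) or (8*e + 8*t <= -36 -> e >= -6)))) and ((not (3*t < 3*e and t != 9)) -> ((12*e <= -44 and 3*e = 2) or (48*e <= -148 -> 3*e >= -13)))
Answer: WP = ((3*t < 3*e and t != 9) -> ((t != -3 <-> e = -3) and ((4*e <= -16 and e = 9) or (8*e + 8*t <= -36 -> e >= -6)))) and ((not (3*t < 3*e and t != 9)) -> ((12*e <= -44 and 3*e = 2) or (48*e <= -148 -> 3*e >= -13)))


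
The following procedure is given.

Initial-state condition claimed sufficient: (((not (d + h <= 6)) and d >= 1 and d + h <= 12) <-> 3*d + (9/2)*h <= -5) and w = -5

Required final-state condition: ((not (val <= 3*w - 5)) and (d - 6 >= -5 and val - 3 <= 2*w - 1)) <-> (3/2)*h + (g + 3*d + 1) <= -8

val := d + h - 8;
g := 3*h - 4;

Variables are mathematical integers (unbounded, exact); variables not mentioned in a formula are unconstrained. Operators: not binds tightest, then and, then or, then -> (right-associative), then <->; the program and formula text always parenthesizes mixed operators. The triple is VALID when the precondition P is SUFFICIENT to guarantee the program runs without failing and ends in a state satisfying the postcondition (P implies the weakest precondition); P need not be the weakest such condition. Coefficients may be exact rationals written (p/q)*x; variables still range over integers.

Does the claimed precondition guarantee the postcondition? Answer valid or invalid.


Working backward. After the program, the postcondition ((not (val <= 3*w - 5)) and (d - 6 >= -5 and val - 3 <= 2*w - 1)) <-> (3/2)*h + (g + 3*d + 1) <= -8 must hold; in canonical form it is ((not (val <= 3*w - 5)) and d >= 1 and val <= 2*w + 2) <-> 3*d + g + (3/2)*h <= -9.
Before g := 3*h - 4: ((not (val <= 3*w - 5)) and d >= 1 and val <= 2*w + 2) <-> 3*d + (9/2)*h <= -5
Before val := d + h - 8: ((not (d + h <= 3*w + 3)) and d >= 1 and d + h <= 2*w + 10) <-> 3*d + (9/2)*h <= -5
The weakest precondition is ((not (d + h <= 3*w + 3)) and d >= 1 and d + h <= 2*w + 10) <-> 3*d + (9/2)*h <= -5.
Check whether (((not (d + h <= 6)) and d >= 1 and d + h <= 12) <-> 3*d + (9/2)*h <= -5) and w = -5 implies it.
Countermodel: at the initial state d = 1, h = -1, w = -5, the precondition holds but the weakest precondition fails.
Answer: invalid


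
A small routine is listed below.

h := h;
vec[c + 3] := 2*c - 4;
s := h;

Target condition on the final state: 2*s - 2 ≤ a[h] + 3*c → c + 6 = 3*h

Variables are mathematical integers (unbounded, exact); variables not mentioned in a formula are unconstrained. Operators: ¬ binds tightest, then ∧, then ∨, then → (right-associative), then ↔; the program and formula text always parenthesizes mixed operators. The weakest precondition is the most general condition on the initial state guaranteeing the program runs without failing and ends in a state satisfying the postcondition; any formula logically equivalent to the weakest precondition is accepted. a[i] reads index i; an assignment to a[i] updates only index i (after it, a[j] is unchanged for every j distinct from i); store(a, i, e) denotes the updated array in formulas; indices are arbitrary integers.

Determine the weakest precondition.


Working backward. After the program, the postcondition 2*s - 2 ≤ a[h] + 3*c → c + 6 = 3*h must hold; in canonical form it is 2*s ≤ a[h] + 3*c + 2 → c = 3*h - 6.
Before s := h: 2*h ≤ a[h] + 3*c + 2 → c = 3*h - 6
Before vec[c + 3] := 2*c - 4: 2*h ≤ a[h] + 3*c + 2 → c = 3*h - 6
Before h := h: 2*h ≤ a[h] + 3*c + 2 → c = 3*h - 6
Answer: WP = 2*h ≤ a[h] + 3*c + 2 → c = 3*h - 6


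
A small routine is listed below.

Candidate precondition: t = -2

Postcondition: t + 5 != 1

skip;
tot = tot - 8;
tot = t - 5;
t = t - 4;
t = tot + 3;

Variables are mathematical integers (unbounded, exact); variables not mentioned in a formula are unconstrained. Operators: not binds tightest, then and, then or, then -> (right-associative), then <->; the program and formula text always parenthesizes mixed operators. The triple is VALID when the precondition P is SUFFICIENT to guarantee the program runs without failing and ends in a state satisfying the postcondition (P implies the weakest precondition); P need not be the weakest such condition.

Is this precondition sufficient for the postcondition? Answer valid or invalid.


Working backward. After the program, the postcondition t + 5 != 1 must hold; in canonical form it is t != -4.
Before t := tot + 3: tot != -7
Before t := t - 4: tot != -7
Before tot := t - 5: t != -2
Before tot := tot - 8: t != -2
Before skip: t != -2
The weakest precondition is t != -2.
Check whether t = -2 implies it.
Countermodel: at the initial state t = -2, the precondition holds but the weakest precondition fails.
Answer: invalid


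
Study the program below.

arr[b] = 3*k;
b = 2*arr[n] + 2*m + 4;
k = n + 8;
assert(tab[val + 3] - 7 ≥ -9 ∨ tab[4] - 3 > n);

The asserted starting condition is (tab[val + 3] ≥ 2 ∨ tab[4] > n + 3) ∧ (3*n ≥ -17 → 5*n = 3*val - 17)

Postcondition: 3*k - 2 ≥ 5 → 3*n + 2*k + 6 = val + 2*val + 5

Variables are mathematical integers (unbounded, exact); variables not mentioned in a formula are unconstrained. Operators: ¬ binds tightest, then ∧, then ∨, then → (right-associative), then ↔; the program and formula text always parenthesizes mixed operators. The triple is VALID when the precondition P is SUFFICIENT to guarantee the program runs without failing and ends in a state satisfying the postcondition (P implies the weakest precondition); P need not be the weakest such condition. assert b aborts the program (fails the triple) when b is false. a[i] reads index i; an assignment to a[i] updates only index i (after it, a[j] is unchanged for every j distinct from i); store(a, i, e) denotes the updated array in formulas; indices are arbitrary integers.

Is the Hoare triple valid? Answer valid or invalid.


Working backward. After the program, the postcondition 3*k - 2 ≥ 5 → 3*n + 2*k + 6 = val + 2*val + 5 must hold; in canonical form it is 3*k ≥ 7 → 2*k + 3*n = 3*val - 1.
Before assert tab[val + 3] - 7 ≥ -9 ∨ tab[4] - 3 > n: (tab[val + 3] ≥ -2 ∨ tab[4] > n + 3) ∧ (3*k ≥ 7 → 2*k + 3*n = 3*val - 1)
Before k := n + 8: (tab[val + 3] ≥ -2 ∨ tab[4] > n + 3) ∧ (3*n ≥ -17 → 5*n = 3*val - 17)
Before b := 2*arr[n] + 2*m + 4: (tab[val + 3] ≥ -2 ∨ tab[4] > n + 3) ∧ (3*n ≥ -17 → 5*n = 3*val - 17)
Before arr[b] := 3*k: (tab[val + 3] ≥ -2 ∨ tab[4] > n + 3) ∧ (3*n ≥ -17 → 5*n = 3*val - 17)
The weakest precondition is (tab[val + 3] ≥ -2 ∨ tab[4] > n + 3) ∧ (3*n ≥ -17 → 5*n = 3*val - 17).
Check whether (tab[val + 3] ≥ 2 ∨ tab[4] > n + 3) ∧ (3*n ≥ -17 → 5*n = 3*val - 17) implies it.
Every state satisfying the precondition satisfies the weakest precondition: the implication holds.
Answer: valid


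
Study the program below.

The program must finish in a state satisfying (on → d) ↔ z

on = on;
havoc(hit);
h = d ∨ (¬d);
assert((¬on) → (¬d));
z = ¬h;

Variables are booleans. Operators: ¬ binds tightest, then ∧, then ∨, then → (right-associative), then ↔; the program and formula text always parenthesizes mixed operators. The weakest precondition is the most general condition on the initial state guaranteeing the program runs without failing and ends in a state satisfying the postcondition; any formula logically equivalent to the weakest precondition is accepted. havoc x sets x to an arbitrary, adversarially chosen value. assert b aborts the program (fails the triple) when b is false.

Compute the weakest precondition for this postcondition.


Working backward. After the program, (on → d) ↔ z must hold.
Before z := ¬h: (on → d) ↔ (¬h)
Before assert (¬on) → (¬d): ((¬on) → (¬d)) ∧ ((on → d) ↔ (¬h))
Before h := d ∨ (¬d): ((¬on) → (¬d)) ∧ (¬(on → d))
Before havoc hit: ((¬on) → (¬d)) ∧ (¬(on → d))
Before on := on: ((¬on) → (¬d)) ∧ (¬(on → d))
Answer: WP = ((¬on) → (¬d)) ∧ (¬(on → d))


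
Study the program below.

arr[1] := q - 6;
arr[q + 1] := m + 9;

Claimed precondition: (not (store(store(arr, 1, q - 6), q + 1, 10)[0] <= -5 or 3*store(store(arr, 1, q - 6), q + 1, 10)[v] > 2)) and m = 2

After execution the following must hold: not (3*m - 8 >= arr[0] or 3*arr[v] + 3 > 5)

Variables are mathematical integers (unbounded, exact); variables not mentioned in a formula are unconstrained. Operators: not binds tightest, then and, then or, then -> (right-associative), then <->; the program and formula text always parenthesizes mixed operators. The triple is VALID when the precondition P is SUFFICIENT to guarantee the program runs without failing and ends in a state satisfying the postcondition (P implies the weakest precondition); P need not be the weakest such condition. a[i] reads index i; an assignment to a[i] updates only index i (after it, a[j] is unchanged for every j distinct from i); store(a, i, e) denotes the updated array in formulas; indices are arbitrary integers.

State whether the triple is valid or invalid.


Working backward. After the program, the postcondition not (3*m - 8 >= arr[0] or 3*arr[v] + 3 > 5) must hold; in canonical form it is not (3*m >= arr[0] + 8 or 3*arr[v] > 2).
Before arr[q + 1] := m + 9: not (3*m >= store(arr, q + 1, m + 9)[0] + 8 or 3*store(arr, q + 1, m + 9)[v] > 2)
Before arr[1] := q - 6: not (3*m >= store(store(arr, 1, q - 6), q + 1, m + 9)[0] + 8 or 3*store(store(arr, 1, q - 6), q + 1, m + 9)[v] > 2)
The weakest precondition is not (3*m >= store(store(arr, 1, q - 6), q + 1, m + 9)[0] + 8 or 3*store(store(arr, 1, q - 6), q + 1, m + 9)[v] > 2).
Check whether (not (store(store(arr, 1, q - 6), q + 1, 10)[0] <= -5 or 3*store(store(arr, 1, q - 6), q + 1, 10)[v] > 2)) and m = 2 implies it.
Countermodel: at the initial state arr = {[-1] = 2, [0] = -2, [1] = 2, elsewhere 2}, m = 2, q = -2, v = 1, the precondition holds but the weakest precondition fails.
Answer: invalid


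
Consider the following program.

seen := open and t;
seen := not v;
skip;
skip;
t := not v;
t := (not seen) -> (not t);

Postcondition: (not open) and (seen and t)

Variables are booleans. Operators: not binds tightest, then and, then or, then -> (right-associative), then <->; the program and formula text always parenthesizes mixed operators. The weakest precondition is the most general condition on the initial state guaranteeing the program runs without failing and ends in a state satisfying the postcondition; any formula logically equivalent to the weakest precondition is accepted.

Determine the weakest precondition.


Working backward. After the program, the postcondition (not open) and (seen and t) must hold; in canonical form it is (not open) and seen and t.
Before t := (not seen) -> (not t): (not open) and seen and ((not seen) -> (not t))
Before t := not v: (not open) and seen and ((not seen) -> v)
Before skip: (not open) and seen and ((not seen) -> v)
Before skip: (not open) and seen and ((not seen) -> v)
Before seen := not v: (not open) and (not v)
Before seen := open and t: (not open) and (not v)
Answer: WP = (not open) and (not v)


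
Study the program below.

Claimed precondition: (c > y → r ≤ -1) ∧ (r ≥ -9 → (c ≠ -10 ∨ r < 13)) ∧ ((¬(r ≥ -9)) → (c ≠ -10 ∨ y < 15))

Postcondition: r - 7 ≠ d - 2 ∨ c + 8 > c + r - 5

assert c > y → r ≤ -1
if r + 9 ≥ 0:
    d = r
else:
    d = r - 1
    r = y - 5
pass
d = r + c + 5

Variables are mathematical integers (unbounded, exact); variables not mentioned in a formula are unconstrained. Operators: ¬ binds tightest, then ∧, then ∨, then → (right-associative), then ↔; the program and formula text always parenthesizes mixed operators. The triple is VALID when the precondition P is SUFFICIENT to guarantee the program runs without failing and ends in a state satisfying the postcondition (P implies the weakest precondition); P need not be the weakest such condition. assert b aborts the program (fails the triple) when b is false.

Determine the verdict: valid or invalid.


Working backward. After the program, the postcondition r - 7 ≠ d - 2 ∨ c + 8 > c + r - 5 must hold; in canonical form it is r ≠ d + 5 ∨ r < 13.
Before d := r + c + 5: c ≠ -10 ∨ r < 13
Before skip: c ≠ -10 ∨ r < 13
Then branch requires c ≠ -10 ∨ r < 13; else branch requires c ≠ -10 ∨ y < 18.
Before the if: (r ≥ -9 → (c ≠ -10 ∨ r < 13)) ∧ ((¬(r ≥ -9)) → (c ≠ -10 ∨ y < 18))
Before assert c > y → r ≤ -1: (c > y → r ≤ -1) ∧ (r ≥ -9 → (c ≠ -10 ∨ r < 13)) ∧ ((¬(r ≥ -9)) → (c ≠ -10 ∨ y < 18))
The weakest precondition is (c > y → r ≤ -1) ∧ (r ≥ -9 → (c ≠ -10 ∨ r < 13)) ∧ ((¬(r ≥ -9)) → (c ≠ -10 ∨ y < 18)).
Check whether (c > y → r ≤ -1) ∧ (r ≥ -9 → (c ≠ -10 ∨ r < 13)) ∧ ((¬(r ≥ -9)) → (c ≠ -10 ∨ y < 15)) implies it.
Every state satisfying the precondition satisfies the weakest precondition: the implication holds.
Answer: valid
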